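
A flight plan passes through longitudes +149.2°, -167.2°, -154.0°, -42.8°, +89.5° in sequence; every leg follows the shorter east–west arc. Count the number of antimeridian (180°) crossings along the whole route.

1

Leg 1: +149.2° → -167.2°, shortest Δλ = 43.6° (east) — crosses 180°.
Leg 2: -167.2° → -154.0°, shortest Δλ = 13.2° (east) — does not cross 180°.
Leg 3: -154.0° → -42.8°, shortest Δλ = 111.2° (east) — does not cross 180°.
Leg 4: -42.8° → +89.5°, shortest Δλ = 132.3° (east) — does not cross 180°.
Total crossings: 1.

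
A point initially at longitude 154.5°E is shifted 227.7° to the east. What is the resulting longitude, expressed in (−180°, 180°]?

22.2°E

Start at +154.5°; shift +227.7° → +382.2°.
+382.2° lies outside (−180°, 180°]; subtract 360° → +22.2°.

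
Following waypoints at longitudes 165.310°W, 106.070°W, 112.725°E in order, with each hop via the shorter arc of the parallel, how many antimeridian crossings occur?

Leg 1: -165.310° → -106.070°, shortest Δλ = 59.24° (east) — does not cross 180°.
Leg 2: -106.070° → +112.725°, shortest Δλ = -141.205° (west) — crosses 180°.
Total crossings: 1.

1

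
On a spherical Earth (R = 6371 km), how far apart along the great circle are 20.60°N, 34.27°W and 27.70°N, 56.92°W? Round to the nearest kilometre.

Δλ = -56.92 − -34.27 = -22.65°.
Δφ = 27.70 − 20.60 = 7.10°.
a = sin²(Δφ/2) + cos φ₁ · cos φ₂ · sin²(Δλ/2) = 0.035794.
c = 2·atan2(√a, √(1−a)) = 0.38068 rad → d = 6371·c ≈ 2425.32 km.

2425 km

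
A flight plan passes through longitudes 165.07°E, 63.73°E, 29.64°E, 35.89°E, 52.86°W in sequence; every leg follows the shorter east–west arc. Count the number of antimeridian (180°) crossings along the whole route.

Leg 1: +165.07° → +63.73°, shortest Δλ = -101.34° (west) — does not cross 180°.
Leg 2: +63.73° → +29.64°, shortest Δλ = -34.09° (west) — does not cross 180°.
Leg 3: +29.64° → +35.89°, shortest Δλ = 6.25° (east) — does not cross 180°.
Leg 4: +35.89° → -52.86°, shortest Δλ = -88.75° (west) — does not cross 180°.
Total crossings: 0.

0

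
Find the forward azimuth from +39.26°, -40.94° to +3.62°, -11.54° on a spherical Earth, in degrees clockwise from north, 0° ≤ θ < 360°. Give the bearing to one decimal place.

135.7°

Δλ = -11.54 − -40.94 = 29.40°.
θ = atan2( sin Δλ · cos φ₂ , cos φ₁ · sin φ₂ − sin φ₁ · cos φ₂ · cos Δλ )
  = atan2(0.48992, -0.50135) = 135.660° → normalised to [0°, 360°): 135.660°.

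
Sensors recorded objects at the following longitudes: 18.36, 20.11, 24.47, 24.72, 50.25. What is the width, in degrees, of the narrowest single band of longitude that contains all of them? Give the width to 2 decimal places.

31.89°

Sort the longitudes: +18.36°, +20.11°, +24.47°, +24.72°, +50.25°.
Eastward gaps between consecutive values (wrapping around): 1.75°, 4.36°, 0.25°, 25.53°, 328.11°.
Largest gap = 328.11° ⇒ minimal covering band is its complement: 360° − 328.11° = 31.89°.
Band runs from +18.36° eastward to +50.25°.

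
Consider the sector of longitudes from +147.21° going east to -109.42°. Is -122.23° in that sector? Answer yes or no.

Yes

Band width going east from +147.21° to -109.42°: ((-109.42 − 147.21) mod 360) = 103.37°.
Offset of -122.23° east of the west edge: ((-122.23 − 147.21) mod 360) = 90.56°.
90.56° ≤ 103.37° ⇒ inside.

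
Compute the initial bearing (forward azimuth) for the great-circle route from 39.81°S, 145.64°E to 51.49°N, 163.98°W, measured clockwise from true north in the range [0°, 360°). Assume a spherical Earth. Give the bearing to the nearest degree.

Δλ = -163.98 − 145.64 = -309.62°; wrapped into (−180°, 180°]: 50.38°.
θ = atan2( sin Δλ · cos φ₂ , cos φ₁ · sin φ₂ − sin φ₁ · cos φ₂ · cos Δλ )
  = atan2(0.47962, 0.85531) = 29.282° → normalised to [0°, 360°): 29.282°.

29°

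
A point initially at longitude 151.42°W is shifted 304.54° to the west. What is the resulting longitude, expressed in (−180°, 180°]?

95.96°W

Start at -151.42°; shift −304.54° → -455.96°.
-455.96° lies outside (−180°, 180°]; add 360° → -95.96°.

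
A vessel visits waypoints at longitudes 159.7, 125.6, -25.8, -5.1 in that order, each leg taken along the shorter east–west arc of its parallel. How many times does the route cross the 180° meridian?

0

Leg 1: +159.7° → +125.6°, shortest Δλ = -34.1° (west) — does not cross 180°.
Leg 2: +125.6° → -25.8°, shortest Δλ = -151.4° (west) — does not cross 180°.
Leg 3: -25.8° → -5.1°, shortest Δλ = 20.7° (east) — does not cross 180°.
Total crossings: 0.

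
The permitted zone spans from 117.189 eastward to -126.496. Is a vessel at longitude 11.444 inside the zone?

Band width going east from +117.189° to -126.496°: ((-126.496 − 117.189) mod 360) = 116.315°.
Offset of +11.444° east of the west edge: ((11.444 − 117.189) mod 360) = 254.255°.
254.255° > 116.315° ⇒ outside.

No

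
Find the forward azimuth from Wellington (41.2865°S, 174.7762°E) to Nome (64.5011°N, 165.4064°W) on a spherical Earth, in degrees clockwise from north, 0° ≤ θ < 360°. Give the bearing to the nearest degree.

9°

Δλ = -165.4064 − 174.7762 = -340.1826°; wrapped into (−180°, 180°]: 19.8174°.
θ = atan2( sin Δλ · cos φ₂ , cos φ₁ · sin φ₂ − sin φ₁ · cos φ₂ · cos Δλ )
  = atan2(0.14595, 0.94545) = 8.775° → normalised to [0°, 360°): 8.775°.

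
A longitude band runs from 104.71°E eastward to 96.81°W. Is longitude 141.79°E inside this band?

Band width going east from +104.71° to -96.81°: ((-96.81 − 104.71) mod 360) = 158.48°.
Offset of +141.79° east of the west edge: ((141.79 − 104.71) mod 360) = 37.08°.
37.08° ≤ 158.48° ⇒ inside.

Yes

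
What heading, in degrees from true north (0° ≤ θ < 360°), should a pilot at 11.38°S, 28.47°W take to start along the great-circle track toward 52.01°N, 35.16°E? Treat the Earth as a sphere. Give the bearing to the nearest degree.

34°

Δλ = 35.16 − -28.47 = 63.63°.
θ = atan2( sin Δλ · cos φ₂ , cos φ₁ · sin φ₂ − sin φ₁ · cos φ₂ · cos Δλ )
  = atan2(0.55148, 0.82657) = 33.711° → normalised to [0°, 360°): 33.711°.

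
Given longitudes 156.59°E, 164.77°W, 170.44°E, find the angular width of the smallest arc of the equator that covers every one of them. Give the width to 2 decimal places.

38.64°

Sort the longitudes: -164.77°, +156.59°, +170.44°.
Eastward gaps between consecutive values (wrapping around): 321.36°, 13.85°, 24.79°.
Largest gap = 321.36° ⇒ minimal covering band is its complement: 360° − 321.36° = 38.64°.
Band runs from +156.59° eastward to -164.77°, crossing the antimeridian.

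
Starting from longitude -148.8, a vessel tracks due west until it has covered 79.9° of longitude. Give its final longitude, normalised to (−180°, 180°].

+131.3°

Start at -148.8°; shift −79.9° → -228.7°.
-228.7° lies outside (−180°, 180°]; add 360° → +131.3°.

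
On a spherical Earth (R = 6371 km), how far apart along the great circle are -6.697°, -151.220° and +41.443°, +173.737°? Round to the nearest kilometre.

6431 km

Δλ = 173.737 − -151.220 = 324.957°; wrapped into (−180°, 180°]: -35.043°.
Δφ = 41.443 − -6.697 = 48.140°.
a = sin²(Δφ/2) + cos φ₁ · cos φ₂ · sin²(Δλ/2) = 0.233825.
c = 2·atan2(√a, √(1−a)) = 1.00942 rad → d = 6371·c ≈ 6431.02 km.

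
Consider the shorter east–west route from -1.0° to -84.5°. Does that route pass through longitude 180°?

Signed shortest Δλ = ((-84.5 − -1.0 + 180) mod 360) − 180 = -83.5°.
Going west by 83.5° from -1.0° reaches -84.5° without touching 180°.

No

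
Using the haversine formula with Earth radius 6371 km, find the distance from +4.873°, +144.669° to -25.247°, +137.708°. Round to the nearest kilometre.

Δλ = 137.708 − 144.669 = -6.961°.
Δφ = -25.247 − 4.873 = -30.120°.
a = sin²(Δφ/2) + cos φ₁ · cos φ₂ · sin²(Δλ/2) = 0.070833.
c = 2·atan2(√a, √(1−a)) = 0.53878 rad → d = 6371·c ≈ 3432.59 km.

3433 km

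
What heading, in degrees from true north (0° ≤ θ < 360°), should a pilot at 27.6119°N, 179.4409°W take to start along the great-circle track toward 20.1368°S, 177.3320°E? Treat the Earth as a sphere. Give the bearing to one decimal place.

184.1°

Δλ = 177.3320 − -179.4409 = 356.7729°; wrapped into (−180°, 180°]: -3.2271°.
θ = atan2( sin Δλ · cos φ₂ , cos φ₁ · sin φ₂ − sin φ₁ · cos φ₂ · cos Δλ )
  = atan2(-0.05285, -0.73951) = -175.912° → normalised to [0°, 360°): 184.088°.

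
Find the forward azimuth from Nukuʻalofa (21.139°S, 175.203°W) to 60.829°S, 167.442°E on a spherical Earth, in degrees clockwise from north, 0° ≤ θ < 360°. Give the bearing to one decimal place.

Δλ = 167.442 − -175.203 = 342.645°; wrapped into (−180°, 180°]: -17.355°.
θ = atan2( sin Δλ · cos φ₂ , cos φ₁ · sin φ₂ − sin φ₁ · cos φ₂ · cos Δλ )
  = atan2(-0.14539, -0.64664) = -167.328° → normalised to [0°, 360°): 192.672°.

192.7°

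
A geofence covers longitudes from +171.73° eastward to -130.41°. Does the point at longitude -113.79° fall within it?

No

Band width going east from +171.73° to -130.41°: ((-130.41 − 171.73) mod 360) = 57.86°.
Offset of -113.79° east of the west edge: ((-113.79 − 171.73) mod 360) = 74.48°.
74.48° > 57.86° ⇒ outside.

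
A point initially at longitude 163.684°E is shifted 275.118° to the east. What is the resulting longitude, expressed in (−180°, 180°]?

78.802°E

Start at +163.684°; shift +275.118° → +438.802°.
+438.802° lies outside (−180°, 180°]; subtract 360° → +78.802°.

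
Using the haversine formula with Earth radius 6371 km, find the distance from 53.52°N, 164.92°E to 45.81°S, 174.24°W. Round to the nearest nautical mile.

6059 nmi

Δλ = -174.24 − 164.92 = -339.16°; wrapped into (−180°, 180°]: 20.84°.
Δφ = -45.81 − 53.52 = -99.33°.
a = sin²(Δφ/2) + cos φ₁ · cos φ₂ · sin²(Δλ/2) = 0.594616.
c = 2·atan2(√a, √(1−a)) = 1.76118 rad → d = 6371·c ≈ 11220.46 km ≈ 6058.56 nmi.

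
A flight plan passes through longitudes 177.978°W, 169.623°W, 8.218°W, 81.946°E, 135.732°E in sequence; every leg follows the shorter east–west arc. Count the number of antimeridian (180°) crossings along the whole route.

0

Leg 1: -177.978° → -169.623°, shortest Δλ = 8.355° (east) — does not cross 180°.
Leg 2: -169.623° → -8.218°, shortest Δλ = 161.405° (east) — does not cross 180°.
Leg 3: -8.218° → +81.946°, shortest Δλ = 90.164° (east) — does not cross 180°.
Leg 4: +81.946° → +135.732°, shortest Δλ = 53.786° (east) — does not cross 180°.
Total crossings: 0.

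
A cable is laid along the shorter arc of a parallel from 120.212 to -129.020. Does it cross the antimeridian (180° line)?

Naïve |-129.020 − 120.212| = 249.232° > 180°, so the shorter arc goes the other way round — across 180°.
Signed shortest Δλ = ((-129.020 − 120.212 + 180) mod 360) − 180 = 110.768°.
Going east by 110.768° from +120.212° passes through 180° before reaching -129.020°.

Yes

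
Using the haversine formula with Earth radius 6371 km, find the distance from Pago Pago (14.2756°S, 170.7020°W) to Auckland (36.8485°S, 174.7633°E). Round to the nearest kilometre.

2894 km

Δλ = 174.7633 − -170.7020 = 345.4653°; wrapped into (−180°, 180°]: -14.5347°.
Δφ = -36.8485 − -14.2756 = -22.5729°.
a = sin²(Δφ/2) + cos φ₁ · cos φ₂ · sin²(Δλ/2) = 0.050714.
c = 2·atan2(√a, √(1−a)) = 0.45429 rad → d = 6371·c ≈ 2894.29 km.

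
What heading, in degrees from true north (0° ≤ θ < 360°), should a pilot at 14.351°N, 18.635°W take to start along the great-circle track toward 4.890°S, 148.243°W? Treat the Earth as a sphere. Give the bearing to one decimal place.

275.6°

Δλ = -148.243 − -18.635 = -129.608°.
θ = atan2( sin Δλ · cos φ₂ , cos φ₁ · sin φ₂ − sin φ₁ · cos φ₂ · cos Δλ )
  = atan2(-0.76762, 0.07486) = -84.430° → normalised to [0°, 360°): 275.570°.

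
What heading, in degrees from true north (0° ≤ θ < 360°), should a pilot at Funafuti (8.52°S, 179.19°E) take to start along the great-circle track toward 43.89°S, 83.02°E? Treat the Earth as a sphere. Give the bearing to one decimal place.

Δλ = 83.02 − 179.19 = -96.17°.
θ = atan2( sin Δλ · cos φ₂ , cos φ₁ · sin φ₂ − sin φ₁ · cos φ₂ · cos Δλ )
  = atan2(-0.71650, -0.69710) = -134.214° → normalised to [0°, 360°): 225.786°.

225.8°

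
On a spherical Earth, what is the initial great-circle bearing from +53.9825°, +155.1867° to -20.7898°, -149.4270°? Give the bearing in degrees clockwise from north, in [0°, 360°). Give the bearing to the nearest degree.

Δλ = -149.4270 − 155.1867 = -304.6137°; wrapped into (−180°, 180°]: 55.3863°.
θ = atan2( sin Δλ · cos φ₂ , cos φ₁ · sin φ₂ − sin φ₁ · cos φ₂ · cos Δλ )
  = atan2(0.76941, -0.63825) = 129.677° → normalised to [0°, 360°): 129.677°.

130°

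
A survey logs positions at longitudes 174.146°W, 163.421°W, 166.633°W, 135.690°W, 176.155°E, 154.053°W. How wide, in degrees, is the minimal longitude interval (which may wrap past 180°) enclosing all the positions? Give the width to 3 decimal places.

Sort the longitudes: -174.146°, -166.633°, -163.421°, -154.053°, -135.690°, +176.155°.
Eastward gaps between consecutive values (wrapping around): 7.513°, 3.212°, 9.368°, 18.363°, 311.845°, 9.699°.
Largest gap = 311.845° ⇒ minimal covering band is its complement: 360° − 311.845° = 48.155°.
Band runs from +176.155° eastward to -135.690°, crossing the antimeridian.

48.155°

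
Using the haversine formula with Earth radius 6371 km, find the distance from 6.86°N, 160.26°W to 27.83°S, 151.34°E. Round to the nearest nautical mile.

3493 nmi

Δλ = 151.34 − -160.26 = 311.60°; wrapped into (−180°, 180°]: -48.40°.
Δφ = -27.83 − 6.86 = -34.69°.
a = sin²(Δφ/2) + cos φ₁ · cos φ₂ · sin²(Δλ/2) = 0.236416.
c = 2·atan2(√a, √(1−a)) = 1.01553 rad → d = 6371·c ≈ 6469.95 km ≈ 3493.49 nmi.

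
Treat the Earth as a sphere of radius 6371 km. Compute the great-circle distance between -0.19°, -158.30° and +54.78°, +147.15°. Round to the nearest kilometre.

7853 km

Δλ = 147.15 − -158.30 = 305.45°; wrapped into (−180°, 180°]: -54.55°.
Δφ = 54.78 − -0.19 = 54.97°.
a = sin²(Δφ/2) + cos φ₁ · cos φ₂ · sin²(Δλ/2) = 0.334110.
c = 2·atan2(√a, √(1−a)) = 1.23261 rad → d = 6371·c ≈ 7852.93 km.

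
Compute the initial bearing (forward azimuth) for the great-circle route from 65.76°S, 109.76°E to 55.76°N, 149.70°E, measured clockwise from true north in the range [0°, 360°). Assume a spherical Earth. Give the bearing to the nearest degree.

Δλ = 149.70 − 109.76 = 39.94°.
θ = atan2( sin Δλ · cos φ₂ , cos φ₁ · sin φ₂ − sin φ₁ · cos φ₂ · cos Δλ )
  = atan2(0.36122, 0.73277) = 26.241° → normalised to [0°, 360°): 26.241°.

26°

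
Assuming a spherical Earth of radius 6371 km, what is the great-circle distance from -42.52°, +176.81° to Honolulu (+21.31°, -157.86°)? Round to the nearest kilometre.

Δλ = -157.86 − 176.81 = -334.67°; wrapped into (−180°, 180°]: 25.33°.
Δφ = 21.31 − -42.52 = 63.83°.
a = sin²(Δφ/2) + cos φ₁ · cos φ₂ · sin²(Δλ/2) = 0.312490.
c = 2·atan2(√a, √(1−a)) = 1.18638 rad → d = 6371·c ≈ 7558.41 km.

7558 km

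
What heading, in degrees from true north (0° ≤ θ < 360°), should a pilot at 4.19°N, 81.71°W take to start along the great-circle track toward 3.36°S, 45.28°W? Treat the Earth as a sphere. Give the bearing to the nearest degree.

Δλ = -45.28 − -81.71 = 36.43°.
θ = atan2( sin Δλ · cos φ₂ , cos φ₁ · sin φ₂ − sin φ₁ · cos φ₂ · cos Δλ )
  = atan2(0.59282, -0.11714) = 101.177° → normalised to [0°, 360°): 101.177°.

101°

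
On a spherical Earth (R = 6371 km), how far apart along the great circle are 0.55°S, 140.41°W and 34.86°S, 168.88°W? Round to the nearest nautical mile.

2605 nmi

Δλ = -168.88 − -140.41 = -28.47°.
Δφ = -34.86 − -0.55 = -34.31°.
a = sin²(Δφ/2) + cos φ₁ · cos φ₂ · sin²(Δλ/2) = 0.136614.
c = 2·atan2(√a, √(1−a)) = 0.75718 rad → d = 6371·c ≈ 4824.02 km ≈ 2604.76 nmi.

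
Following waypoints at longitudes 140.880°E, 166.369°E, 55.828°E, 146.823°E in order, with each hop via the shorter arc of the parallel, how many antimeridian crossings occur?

Leg 1: +140.880° → +166.369°, shortest Δλ = 25.489° (east) — does not cross 180°.
Leg 2: +166.369° → +55.828°, shortest Δλ = -110.541° (west) — does not cross 180°.
Leg 3: +55.828° → +146.823°, shortest Δλ = 90.995° (east) — does not cross 180°.
Total crossings: 0.

0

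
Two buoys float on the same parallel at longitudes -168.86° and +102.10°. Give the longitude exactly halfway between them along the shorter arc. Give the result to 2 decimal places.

+146.62°

Signed shortest Δλ from -168.86° to +102.10° is -89.04°.
Midpoint longitude = -168.86° + (-89.04°)/2 = -168.86° − 44.52° = -213.38°.
Normalise into (−180°, 180°]: +146.62°.
(The naïve average (-168.86 + +102.10)/2 = -33.38° is on the wrong side of the globe.)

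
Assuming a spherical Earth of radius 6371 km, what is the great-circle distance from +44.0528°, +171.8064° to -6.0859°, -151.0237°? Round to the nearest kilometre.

Δλ = -151.0237 − 171.8064 = -322.8301°; wrapped into (−180°, 180°]: 37.1699°.
Δφ = -6.0859 − 44.0528 = -50.1387°.
a = sin²(Δφ/2) + cos φ₁ · cos φ₂ · sin²(Δλ/2) = 0.252126.
c = 2·atan2(√a, √(1−a)) = 1.05210 rad → d = 6371·c ≈ 6702.93 km.

6703 km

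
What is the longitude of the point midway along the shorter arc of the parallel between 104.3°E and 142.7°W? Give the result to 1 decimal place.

160.8°E

Signed shortest Δλ from +104.3° to -142.7° is +113.0°.
Midpoint longitude = +104.3° + (+113.0°)/2 = +104.3° + 56.5° = +160.8°.
(The naïve average (+104.3 + -142.7)/2 = -19.2° is on the wrong side of the globe.)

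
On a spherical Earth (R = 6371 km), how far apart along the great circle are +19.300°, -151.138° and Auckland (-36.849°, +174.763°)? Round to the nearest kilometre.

7196 km

Δλ = 174.763 − -151.138 = 325.901°; wrapped into (−180°, 180°]: -34.099°.
Δφ = -36.849 − 19.300 = -56.149°.
a = sin²(Δφ/2) + cos φ₁ · cos φ₂ · sin²(Δλ/2) = 0.286407.
c = 2·atan2(√a, √(1−a)) = 1.12942 rad → d = 6371·c ≈ 7195.53 km.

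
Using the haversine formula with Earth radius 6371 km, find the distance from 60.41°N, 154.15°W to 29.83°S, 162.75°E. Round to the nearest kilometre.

Δλ = 162.75 − -154.15 = 316.90°; wrapped into (−180°, 180°]: -43.10°.
Δφ = -29.83 − 60.41 = -90.24°.
a = sin²(Δφ/2) + cos φ₁ · cos φ₂ · sin²(Δλ/2) = 0.559889.
c = 2·atan2(√a, √(1−a)) = 1.69086 rad → d = 6371·c ≈ 10772.49 km.

10772 km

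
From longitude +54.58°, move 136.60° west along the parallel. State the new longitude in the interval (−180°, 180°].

-82.02°

Start at +54.58°; shift −136.60° → -82.02°.
-82.02° already lies in (−180°, 180°].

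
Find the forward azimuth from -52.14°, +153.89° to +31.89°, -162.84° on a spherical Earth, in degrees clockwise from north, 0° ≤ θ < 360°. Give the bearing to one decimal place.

35.6°

Δλ = -162.84 − 153.89 = -316.73°; wrapped into (−180°, 180°]: 43.27°.
θ = atan2( sin Δλ · cos φ₂ , cos φ₁ · sin φ₂ − sin φ₁ · cos φ₂ · cos Δλ )
  = atan2(0.58198, 0.81233) = 35.619° → normalised to [0°, 360°): 35.619°.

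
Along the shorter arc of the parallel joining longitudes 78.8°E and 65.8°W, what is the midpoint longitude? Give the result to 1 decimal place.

Signed shortest Δλ from +78.8° to -65.8° is -144.6°.
Midpoint longitude = +78.8° + (-144.6°)/2 = +78.8° − 72.3° = +6.5°.

6.5°E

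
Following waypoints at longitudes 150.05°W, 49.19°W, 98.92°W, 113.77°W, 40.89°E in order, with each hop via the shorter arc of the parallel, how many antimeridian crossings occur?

Leg 1: -150.05° → -49.19°, shortest Δλ = 100.86° (east) — does not cross 180°.
Leg 2: -49.19° → -98.92°, shortest Δλ = -49.73° (west) — does not cross 180°.
Leg 3: -98.92° → -113.77°, shortest Δλ = -14.85° (west) — does not cross 180°.
Leg 4: -113.77° → +40.89°, shortest Δλ = 154.66° (east) — does not cross 180°.
Total crossings: 0.

0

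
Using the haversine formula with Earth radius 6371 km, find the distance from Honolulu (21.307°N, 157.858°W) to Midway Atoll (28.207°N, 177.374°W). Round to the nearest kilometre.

2111 km

Δλ = -177.374 − -157.858 = -19.516°.
Δφ = 28.207 − 21.307 = 6.900°.
a = sin²(Δφ/2) + cos φ₁ · cos φ₂ · sin²(Δλ/2) = 0.027206.
c = 2·atan2(√a, √(1−a)) = 0.33140 rad → d = 6371·c ≈ 2111.33 km.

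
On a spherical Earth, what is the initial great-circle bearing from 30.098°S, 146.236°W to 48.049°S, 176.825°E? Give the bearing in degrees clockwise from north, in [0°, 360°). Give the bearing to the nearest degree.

227°

Δλ = 176.825 − -146.236 = 323.061°; wrapped into (−180°, 180°]: -36.939°.
θ = atan2( sin Δλ · cos φ₂ , cos φ₁ · sin φ₂ − sin φ₁ · cos φ₂ · cos Δλ )
  = atan2(-0.40174, -0.37549) = -133.066° → normalised to [0°, 360°): 226.934°.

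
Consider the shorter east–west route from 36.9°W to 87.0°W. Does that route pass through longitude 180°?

Signed shortest Δλ = ((-87.0 − -36.9 + 180) mod 360) − 180 = -50.1°.
Going west by 50.1° from -36.9° reaches -87.0° without touching 180°.

No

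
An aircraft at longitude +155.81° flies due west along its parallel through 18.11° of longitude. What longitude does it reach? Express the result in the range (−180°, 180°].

+137.70°

Start at +155.81°; shift −18.11° → +137.70°.
+137.70° already lies in (−180°, 180°].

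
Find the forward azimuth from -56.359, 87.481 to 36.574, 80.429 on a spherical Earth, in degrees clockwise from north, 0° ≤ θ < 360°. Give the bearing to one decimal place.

Δλ = 80.429 − 87.481 = -7.052°.
θ = atan2( sin Δλ · cos φ₂ , cos φ₁ · sin φ₂ − sin φ₁ · cos φ₂ · cos Δλ )
  = atan2(-0.09860, 0.99363) = -5.667° → normalised to [0°, 360°): 354.333°.

354.3°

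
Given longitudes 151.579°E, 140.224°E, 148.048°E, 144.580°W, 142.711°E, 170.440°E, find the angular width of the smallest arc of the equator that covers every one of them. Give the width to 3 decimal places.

75.196°

Sort the longitudes: -144.580°, +140.224°, +142.711°, +148.048°, +151.579°, +170.440°.
Eastward gaps between consecutive values (wrapping around): 284.804°, 2.487°, 5.337°, 3.531°, 18.861°, 44.980°.
Largest gap = 284.804° ⇒ minimal covering band is its complement: 360° − 284.804° = 75.196°.
Band runs from +140.224° eastward to -144.580°, crossing the antimeridian.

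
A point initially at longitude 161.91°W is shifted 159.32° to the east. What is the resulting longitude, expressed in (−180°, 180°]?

Start at -161.91°; shift +159.32° → -2.59°.
-2.59° already lies in (−180°, 180°].

2.59°W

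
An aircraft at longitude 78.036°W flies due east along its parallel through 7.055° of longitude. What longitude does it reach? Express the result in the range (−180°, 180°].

70.981°W

Start at -78.036°; shift +7.055° → -70.981°.
-70.981° already lies in (−180°, 180°].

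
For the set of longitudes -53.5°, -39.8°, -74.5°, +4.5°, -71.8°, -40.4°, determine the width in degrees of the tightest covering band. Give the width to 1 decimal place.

Sort the longitudes: -74.5°, -71.8°, -53.5°, -40.4°, -39.8°, +4.5°.
Eastward gaps between consecutive values (wrapping around): 2.7°, 18.3°, 13.1°, 0.6°, 44.3°, 281.0°.
Largest gap = 281.0° ⇒ minimal covering band is its complement: 360° − 281.0° = 79.0°.
Band runs from -74.5° eastward to +4.5°.

79.0°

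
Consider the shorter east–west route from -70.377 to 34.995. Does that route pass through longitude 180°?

Signed shortest Δλ = ((34.995 − -70.377 + 180) mod 360) − 180 = 105.372°.
Going east by 105.372° from -70.377° reaches +34.995° without touching 180°.

No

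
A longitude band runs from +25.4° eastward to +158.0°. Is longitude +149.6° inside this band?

Band width going east from +25.4° to +158.0°: ((158.0 − 25.4) mod 360) = 132.6°.
Offset of +149.6° east of the west edge: ((149.6 − 25.4) mod 360) = 124.2°.
124.2° ≤ 132.6° ⇒ inside.

Yes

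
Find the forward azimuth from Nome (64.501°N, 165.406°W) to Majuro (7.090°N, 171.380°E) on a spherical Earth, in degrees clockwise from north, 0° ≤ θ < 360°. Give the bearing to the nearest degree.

Δλ = 171.380 − -165.406 = 336.786°; wrapped into (−180°, 180°]: -23.214°.
θ = atan2( sin Δλ · cos φ₂ , cos φ₁ · sin φ₂ − sin φ₁ · cos φ₂ · cos Δλ )
  = atan2(-0.39115, -0.77004) = -153.071° → normalised to [0°, 360°): 206.929°.

207°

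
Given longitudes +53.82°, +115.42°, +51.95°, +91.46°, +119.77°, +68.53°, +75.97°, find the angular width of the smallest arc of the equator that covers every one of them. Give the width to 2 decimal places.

67.82°

Sort the longitudes: +51.95°, +53.82°, +68.53°, +75.97°, +91.46°, +115.42°, +119.77°.
Eastward gaps between consecutive values (wrapping around): 1.87°, 14.71°, 7.44°, 15.49°, 23.96°, 4.35°, 292.18°.
Largest gap = 292.18° ⇒ minimal covering band is its complement: 360° − 292.18° = 67.82°.
Band runs from +51.95° eastward to +119.77°.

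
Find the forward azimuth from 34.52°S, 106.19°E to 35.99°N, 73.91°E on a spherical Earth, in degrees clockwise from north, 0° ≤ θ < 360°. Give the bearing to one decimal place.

Δλ = 73.91 − 106.19 = -32.28°.
θ = atan2( sin Δλ · cos φ₂ , cos φ₁ · sin φ₂ − sin φ₁ · cos φ₂ · cos Δλ )
  = atan2(-0.43212, 0.87183) = -26.365° → normalised to [0°, 360°): 333.635°.

333.6°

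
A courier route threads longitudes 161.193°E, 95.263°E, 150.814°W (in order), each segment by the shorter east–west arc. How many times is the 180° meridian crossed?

1

Leg 1: +161.193° → +95.263°, shortest Δλ = -65.93° (west) — does not cross 180°.
Leg 2: +95.263° → -150.814°, shortest Δλ = 113.923° (east) — crosses 180°.
Total crossings: 1.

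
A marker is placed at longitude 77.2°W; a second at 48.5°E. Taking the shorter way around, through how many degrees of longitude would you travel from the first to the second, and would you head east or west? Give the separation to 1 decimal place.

Raw difference: 48.5 − -77.2 = 125.7°.
Normalise into (−180°, 180°]: 125.7° stays 125.7°.
Positive ⇒ the second point lies to the east; separation 125.7°.

125.7° east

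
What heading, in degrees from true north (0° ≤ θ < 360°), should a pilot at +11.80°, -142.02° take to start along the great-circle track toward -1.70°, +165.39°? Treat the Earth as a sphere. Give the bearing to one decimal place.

259.1°

Δλ = 165.39 − -142.02 = 307.41°; wrapped into (−180°, 180°]: -52.59°.
θ = atan2( sin Δλ · cos φ₂ , cos φ₁ · sin φ₂ − sin φ₁ · cos φ₂ · cos Δλ )
  = atan2(-0.79396, -0.15322) = -100.923° → normalised to [0°, 360°): 259.077°.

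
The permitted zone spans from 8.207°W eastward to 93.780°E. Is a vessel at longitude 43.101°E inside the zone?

Band width going east from -8.207° to +93.780°: ((93.780 − -8.207) mod 360) = 101.987°.
Offset of +43.101° east of the west edge: ((43.101 − -8.207) mod 360) = 51.308°.
51.308° ≤ 101.987° ⇒ inside.

Yes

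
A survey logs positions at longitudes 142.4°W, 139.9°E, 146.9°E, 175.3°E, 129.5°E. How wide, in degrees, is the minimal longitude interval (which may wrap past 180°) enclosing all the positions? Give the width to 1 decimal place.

88.1°

Sort the longitudes: -142.4°, +129.5°, +139.9°, +146.9°, +175.3°.
Eastward gaps between consecutive values (wrapping around): 271.9°, 10.4°, 7.0°, 28.4°, 42.3°.
Largest gap = 271.9° ⇒ minimal covering band is its complement: 360° − 271.9° = 88.1°.
Band runs from +129.5° eastward to -142.4°, crossing the antimeridian.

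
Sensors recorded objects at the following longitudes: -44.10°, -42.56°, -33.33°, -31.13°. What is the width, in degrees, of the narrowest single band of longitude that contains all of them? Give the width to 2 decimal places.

Sort the longitudes: -44.10°, -42.56°, -33.33°, -31.13°.
Eastward gaps between consecutive values (wrapping around): 1.54°, 9.23°, 2.20°, 347.03°.
Largest gap = 347.03° ⇒ minimal covering band is its complement: 360° − 347.03° = 12.97°.
Band runs from -44.10° eastward to -31.13°.

12.97°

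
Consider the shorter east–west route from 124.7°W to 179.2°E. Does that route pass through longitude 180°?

Naïve |179.2 − -124.7| = 303.9° > 180°, so the shorter arc goes the other way round — across 180°.
Signed shortest Δλ = ((179.2 − -124.7 + 180) mod 360) − 180 = -56.1°.
Going west by 56.1° from -124.7° passes through 180° before reaching +179.2°.

Yes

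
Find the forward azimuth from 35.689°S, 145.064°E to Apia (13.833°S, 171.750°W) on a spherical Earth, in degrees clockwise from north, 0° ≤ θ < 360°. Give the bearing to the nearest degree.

72°

Δλ = -171.750 − 145.064 = -316.814°; wrapped into (−180°, 180°]: 43.186°.
θ = atan2( sin Δλ · cos φ₂ , cos φ₁ · sin φ₂ − sin φ₁ · cos φ₂ · cos Δλ )
  = atan2(0.66452, 0.21884) = 71.772° → normalised to [0°, 360°): 71.772°.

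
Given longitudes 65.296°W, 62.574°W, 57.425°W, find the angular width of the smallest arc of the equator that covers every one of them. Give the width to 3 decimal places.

Sort the longitudes: -65.296°, -62.574°, -57.425°.
Eastward gaps between consecutive values (wrapping around): 2.722°, 5.149°, 352.129°.
Largest gap = 352.129° ⇒ minimal covering band is its complement: 360° − 352.129° = 7.871°.
Band runs from -65.296° eastward to -57.425°.

7.871°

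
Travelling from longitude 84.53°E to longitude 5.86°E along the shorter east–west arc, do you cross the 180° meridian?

No

Signed shortest Δλ = ((5.86 − 84.53 + 180) mod 360) − 180 = -78.67°.
Going west by 78.67° from +84.53° reaches +5.86° without touching 180°.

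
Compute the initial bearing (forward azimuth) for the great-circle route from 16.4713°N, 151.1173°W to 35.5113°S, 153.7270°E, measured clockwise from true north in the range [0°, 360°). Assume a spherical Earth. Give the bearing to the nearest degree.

224°

Δλ = 153.7270 − -151.1173 = 304.8443°; wrapped into (−180°, 180°]: -55.1557°.
θ = atan2( sin Δλ · cos φ₂ , cos φ₁ · sin φ₂ − sin φ₁ · cos φ₂ · cos Δλ )
  = atan2(-0.66806, -0.68889) = -135.880° → normalised to [0°, 360°): 224.120°.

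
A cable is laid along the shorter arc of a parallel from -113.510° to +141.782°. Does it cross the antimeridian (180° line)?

Yes

Naïve |141.782 − -113.510| = 255.292° > 180°, so the shorter arc goes the other way round — across 180°.
Signed shortest Δλ = ((141.782 − -113.510 + 180) mod 360) − 180 = -104.708°.
Going west by 104.708° from -113.510° passes through 180° before reaching +141.782°.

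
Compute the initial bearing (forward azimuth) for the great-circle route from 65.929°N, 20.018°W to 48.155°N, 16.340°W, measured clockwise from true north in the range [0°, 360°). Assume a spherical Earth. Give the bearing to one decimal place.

172.0°

Δλ = -16.340 − -20.018 = 3.678°.
θ = atan2( sin Δλ · cos φ₂ , cos φ₁ · sin φ₂ − sin φ₁ · cos φ₂ · cos Δλ )
  = atan2(0.04280, -0.30401) = 171.987° → normalised to [0°, 360°): 171.987°.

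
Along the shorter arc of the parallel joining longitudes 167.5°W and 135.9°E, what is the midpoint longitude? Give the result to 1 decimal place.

Signed shortest Δλ from -167.5° to +135.9° is -56.6°.
Midpoint longitude = -167.5° + (-56.6°)/2 = -167.5° − 28.3° = -195.8°.
Normalise into (−180°, 180°]: +164.2°.
(The naïve average (-167.5 + +135.9)/2 = -15.8° is on the wrong side of the globe.)

164.2°E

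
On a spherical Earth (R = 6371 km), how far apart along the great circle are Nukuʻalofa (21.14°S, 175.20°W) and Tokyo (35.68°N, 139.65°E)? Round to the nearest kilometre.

7906 km

Δλ = 139.65 − -175.20 = 314.85°; wrapped into (−180°, 180°]: -45.15°.
Δφ = 35.68 − -21.14 = 56.82°.
a = sin²(Δφ/2) + cos φ₁ · cos φ₂ · sin²(Δλ/2) = 0.338018.
c = 2·atan2(√a, √(1−a)) = 1.24088 rad → d = 6371·c ≈ 7905.64 km.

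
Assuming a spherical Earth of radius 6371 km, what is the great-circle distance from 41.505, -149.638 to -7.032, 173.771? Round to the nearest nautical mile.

3540 nmi

Δλ = 173.771 − -149.638 = 323.409°; wrapped into (−180°, 180°]: -36.591°.
Δφ = -7.032 − 41.505 = -48.537°.
a = sin²(Δφ/2) + cos φ₁ · cos φ₂ · sin²(Δλ/2) = 0.242176.
c = 2·atan2(√a, √(1−a)) = 1.02903 rad → d = 6371·c ≈ 6555.97 km ≈ 3539.94 nmi.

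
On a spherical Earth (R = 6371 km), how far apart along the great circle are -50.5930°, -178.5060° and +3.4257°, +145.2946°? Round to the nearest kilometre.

Δλ = 145.2946 − -178.5060 = 323.8006°; wrapped into (−180°, 180°]: -36.1994°.
Δφ = 3.4257 − -50.5930 = 54.0187°.
a = sin²(Δφ/2) + cos φ₁ · cos φ₂ · sin²(Δλ/2) = 0.267401.
c = 2·atan2(√a, √(1−a)) = 1.08694 rad → d = 6371·c ≈ 6924.88 km.

6925 km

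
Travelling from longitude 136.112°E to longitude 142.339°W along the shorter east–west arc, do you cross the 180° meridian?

Yes

Naïve |-142.339 − 136.112| = 278.451° > 180°, so the shorter arc goes the other way round — across 180°.
Signed shortest Δλ = ((-142.339 − 136.112 + 180) mod 360) − 180 = 81.549°.
Going east by 81.549° from +136.112° passes through 180° before reaching -142.339°.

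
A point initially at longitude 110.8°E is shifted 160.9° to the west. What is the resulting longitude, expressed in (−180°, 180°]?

Start at +110.8°; shift −160.9° → -50.1°.
-50.1° already lies in (−180°, 180°].

50.1°W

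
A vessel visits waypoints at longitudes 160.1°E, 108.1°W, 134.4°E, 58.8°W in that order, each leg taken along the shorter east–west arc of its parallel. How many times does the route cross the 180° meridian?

Leg 1: +160.1° → -108.1°, shortest Δλ = 91.8° (east) — crosses 180°.
Leg 2: -108.1° → +134.4°, shortest Δλ = -117.5° (west) — crosses 180°.
Leg 3: +134.4° → -58.8°, shortest Δλ = 166.8° (east) — crosses 180°.
Total crossings: 3.

3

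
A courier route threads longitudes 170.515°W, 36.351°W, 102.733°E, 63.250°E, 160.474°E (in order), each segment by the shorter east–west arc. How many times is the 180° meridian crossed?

Leg 1: -170.515° → -36.351°, shortest Δλ = 134.164° (east) — does not cross 180°.
Leg 2: -36.351° → +102.733°, shortest Δλ = 139.084° (east) — does not cross 180°.
Leg 3: +102.733° → +63.250°, shortest Δλ = -39.483° (west) — does not cross 180°.
Leg 4: +63.250° → +160.474°, shortest Δλ = 97.224° (east) — does not cross 180°.
Total crossings: 0.

0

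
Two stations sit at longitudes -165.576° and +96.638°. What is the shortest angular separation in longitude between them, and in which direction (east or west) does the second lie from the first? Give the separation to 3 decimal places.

97.786° west

Raw difference: 96.638 − -165.576 = 262.214°.
Normalise into (−180°, 180°]: 262.214° − 360° = -97.786°.
Negative ⇒ the second point lies to the west; separation 97.786°.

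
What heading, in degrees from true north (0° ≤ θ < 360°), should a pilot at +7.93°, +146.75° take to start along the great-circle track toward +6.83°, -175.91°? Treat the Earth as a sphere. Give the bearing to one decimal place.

Δλ = -175.91 − 146.75 = -322.66°; wrapped into (−180°, 180°]: 37.34°.
θ = atan2( sin Δλ · cos φ₂ , cos φ₁ · sin φ₂ − sin φ₁ · cos φ₂ · cos Δλ )
  = atan2(0.60224, 0.00888) = 89.155° → normalised to [0°, 360°): 89.155°.

89.2°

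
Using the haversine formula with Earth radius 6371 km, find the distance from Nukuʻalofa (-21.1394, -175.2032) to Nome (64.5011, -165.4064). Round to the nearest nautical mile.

Δλ = -165.4064 − -175.2032 = 9.7968°.
Δφ = 64.5011 − -21.1394 = 85.6405°.
a = sin²(Δφ/2) + cos φ₁ · cos φ₂ · sin²(Δλ/2) = 0.464921.
c = 2·atan2(√a, √(1−a)) = 1.50058 rad → d = 6371·c ≈ 9560.19 km ≈ 5162.09 nmi.

5162 nmi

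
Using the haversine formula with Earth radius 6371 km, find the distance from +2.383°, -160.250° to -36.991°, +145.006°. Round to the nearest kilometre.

7136 km

Δλ = 145.006 − -160.250 = 305.256°; wrapped into (−180°, 180°]: -54.744°.
Δφ = -36.991 − 2.383 = -39.374°.
a = sin²(Δφ/2) + cos φ₁ · cos φ₂ · sin²(Δλ/2) = 0.282182.
c = 2·atan2(√a, √(1−a)) = 1.12005 rad → d = 6371·c ≈ 7135.86 km.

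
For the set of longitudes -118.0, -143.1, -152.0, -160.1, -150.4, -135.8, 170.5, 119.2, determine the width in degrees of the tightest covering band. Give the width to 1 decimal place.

122.8°

Sort the longitudes: -160.1°, -152.0°, -150.4°, -143.1°, -135.8°, -118.0°, +119.2°, +170.5°.
Eastward gaps between consecutive values (wrapping around): 8.1°, 1.6°, 7.3°, 7.3°, 17.8°, 237.2°, 51.3°, 29.4°.
Largest gap = 237.2° ⇒ minimal covering band is its complement: 360° − 237.2° = 122.8°.
Band runs from +119.2° eastward to -118.0°, crossing the antimeridian.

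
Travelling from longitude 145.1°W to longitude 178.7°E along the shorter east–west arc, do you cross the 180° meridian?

Yes

Naïve |178.7 − -145.1| = 323.8° > 180°, so the shorter arc goes the other way round — across 180°.
Signed shortest Δλ = ((178.7 − -145.1 + 180) mod 360) − 180 = -36.2°.
Going west by 36.2° from -145.1° passes through 180° before reaching +178.7°.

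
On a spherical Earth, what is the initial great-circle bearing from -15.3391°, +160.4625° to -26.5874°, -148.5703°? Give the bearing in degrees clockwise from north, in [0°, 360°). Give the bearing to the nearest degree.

Δλ = -148.5703 − 160.4625 = -309.0328°; wrapped into (−180°, 180°]: 50.9672°.
θ = atan2( sin Δλ · cos φ₂ , cos φ₁ · sin φ₂ − sin φ₁ · cos φ₂ · cos Δλ )
  = atan2(0.69464, -0.28264) = 112.141° → normalised to [0°, 360°): 112.141°.

112°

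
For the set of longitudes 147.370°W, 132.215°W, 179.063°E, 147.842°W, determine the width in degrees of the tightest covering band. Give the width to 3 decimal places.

48.722°

Sort the longitudes: -147.842°, -147.370°, -132.215°, +179.063°.
Eastward gaps between consecutive values (wrapping around): 0.472°, 15.155°, 311.278°, 33.095°.
Largest gap = 311.278° ⇒ minimal covering band is its complement: 360° − 311.278° = 48.722°.
Band runs from +179.063° eastward to -132.215°, crossing the antimeridian.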